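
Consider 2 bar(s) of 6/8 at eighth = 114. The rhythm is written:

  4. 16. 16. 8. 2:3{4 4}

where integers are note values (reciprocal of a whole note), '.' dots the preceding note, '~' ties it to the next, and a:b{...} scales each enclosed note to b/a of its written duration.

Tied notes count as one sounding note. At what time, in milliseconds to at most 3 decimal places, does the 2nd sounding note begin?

1. 0.0ms @ 0 + 1578.947ms (3)
2. 1578.947ms @ 3 + 394.737ms (3/4)
3. 1973.684ms @ 15/4 + 394.737ms (3/4)
4. 2368.421ms @ 9/2 + 789.474ms (3/2)
5. 3157.895ms @ 6 + 1578.947ms (3)
6. 4736.842ms @ 9 + 1578.947ms (3)

note 2 onset = 3b = 1578.947ms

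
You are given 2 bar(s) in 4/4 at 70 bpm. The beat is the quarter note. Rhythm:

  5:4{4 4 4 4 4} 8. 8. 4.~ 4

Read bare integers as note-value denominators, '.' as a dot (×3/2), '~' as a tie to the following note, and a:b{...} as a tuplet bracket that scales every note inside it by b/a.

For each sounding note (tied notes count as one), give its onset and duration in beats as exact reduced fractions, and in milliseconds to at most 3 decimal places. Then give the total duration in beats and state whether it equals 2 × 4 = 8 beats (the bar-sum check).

1) 0.0ms=0b +685.714ms=4/5b
2) 685.714ms=4/5b +685.714ms=4/5b
3) 1371.429ms=8/5b +685.714ms=4/5b
4) 2057.143ms=12/5b +685.714ms=4/5b
5) 2742.857ms=16/5b +685.714ms=4/5b
6) 3428.571ms=4b +642.857ms=3/4b
7) 4071.429ms=19/4b +642.857ms=3/4b
8) 4714.286ms=11/2b +2142.857ms=5/2b
Σ=8b of 8 (70bpm 4/4) — PASS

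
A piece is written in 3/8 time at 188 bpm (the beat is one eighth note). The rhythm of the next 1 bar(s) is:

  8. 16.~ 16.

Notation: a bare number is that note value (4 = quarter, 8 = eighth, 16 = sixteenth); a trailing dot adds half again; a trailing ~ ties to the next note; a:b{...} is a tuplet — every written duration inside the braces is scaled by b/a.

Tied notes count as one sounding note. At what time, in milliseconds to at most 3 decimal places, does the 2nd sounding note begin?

1. 0.0ms @ 0 + 478.723ms (3/2)
2. 478.723ms @ 3/2 + 478.723ms (3/2)

note 2 onset = 3/2b = 478.723ms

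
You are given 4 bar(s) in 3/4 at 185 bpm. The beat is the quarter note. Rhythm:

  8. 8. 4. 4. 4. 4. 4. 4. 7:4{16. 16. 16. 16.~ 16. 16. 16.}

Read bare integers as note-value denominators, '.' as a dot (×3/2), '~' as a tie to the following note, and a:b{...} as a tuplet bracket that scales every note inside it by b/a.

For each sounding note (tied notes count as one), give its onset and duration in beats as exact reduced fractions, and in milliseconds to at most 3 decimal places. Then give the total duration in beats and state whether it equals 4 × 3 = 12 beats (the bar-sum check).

1) 0.0ms=0b +243.243ms=3/4b
2) 243.243ms=3/4b +243.243ms=3/4b
3) 486.486ms=3/2b +486.486ms=3/2b
4) 972.973ms=3b +486.486ms=3/2b
5) 1459.459ms=9/2b +486.486ms=3/2b
6) 1945.946ms=6b +486.486ms=3/2b
7) 2432.432ms=15/2b +486.486ms=3/2b
8) 2918.919ms=9b +486.486ms=3/2b
9) 3405.405ms=21/2b +69.498ms=3/14b
10) 3474.903ms=75/7b +69.498ms=3/14b
11) 3544.402ms=153/14b +69.498ms=3/14b
12) 3613.9ms=78/7b +138.996ms=3/7b
13) 3752.896ms=81/7b +69.498ms=3/14b
14) 3822.394ms=165/14b +69.498ms=3/14b
Σ=12b of 12 (185bpm 3/4) — PASS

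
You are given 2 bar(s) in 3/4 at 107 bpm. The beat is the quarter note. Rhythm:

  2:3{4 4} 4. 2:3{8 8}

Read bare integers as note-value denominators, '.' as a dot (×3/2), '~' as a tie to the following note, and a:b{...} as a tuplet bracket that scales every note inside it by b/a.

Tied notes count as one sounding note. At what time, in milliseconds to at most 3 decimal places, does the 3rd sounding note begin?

1. 0.0ms @ 0 + 841.121ms (3/2)
2. 841.121ms @ 3/2 + 841.121ms (3/2)
3. 1682.243ms @ 3 + 841.121ms (3/2)
4. 2523.364ms @ 9/2 + 420.561ms (3/4)
5. 2943.925ms @ 21/4 + 420.561ms (3/4)

note 3 onset = 3b = 1682.243ms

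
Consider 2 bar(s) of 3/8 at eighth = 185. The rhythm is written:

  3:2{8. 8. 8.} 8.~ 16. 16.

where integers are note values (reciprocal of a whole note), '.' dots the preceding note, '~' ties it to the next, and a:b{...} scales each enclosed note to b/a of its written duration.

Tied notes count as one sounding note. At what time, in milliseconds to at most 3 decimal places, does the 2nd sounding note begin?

note 2 onset = 1b = 324.324ms

1. 0.0ms @ 0 + 324.324ms (1)
2. 324.324ms @ 1 + 324.324ms (1)
3. 648.649ms @ 2 + 324.324ms (1)
4. 972.973ms @ 3 + 729.73ms (9/4)
5. 1702.703ms @ 21/4 + 243.243ms (3/4)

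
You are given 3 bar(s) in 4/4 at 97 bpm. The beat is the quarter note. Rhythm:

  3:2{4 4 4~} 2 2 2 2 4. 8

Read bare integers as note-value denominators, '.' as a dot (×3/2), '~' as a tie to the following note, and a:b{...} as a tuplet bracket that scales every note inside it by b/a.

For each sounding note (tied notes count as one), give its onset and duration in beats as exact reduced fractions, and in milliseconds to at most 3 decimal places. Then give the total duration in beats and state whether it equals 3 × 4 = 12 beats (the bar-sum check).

1) 0.0ms=0b +412.371ms=2/3b
2) 412.371ms=2/3b +412.371ms=2/3b
3) 824.742ms=4/3b +1649.485ms=8/3b
4) 2474.227ms=4b +1237.113ms=2b
5) 3711.34ms=6b +1237.113ms=2b
6) 4948.454ms=8b +1237.113ms=2b
7) 6185.567ms=10b +927.835ms=3/2b
8) 7113.402ms=23/2b +309.278ms=1/2b
Σ=12b of 12 (97bpm 4/4) — PASS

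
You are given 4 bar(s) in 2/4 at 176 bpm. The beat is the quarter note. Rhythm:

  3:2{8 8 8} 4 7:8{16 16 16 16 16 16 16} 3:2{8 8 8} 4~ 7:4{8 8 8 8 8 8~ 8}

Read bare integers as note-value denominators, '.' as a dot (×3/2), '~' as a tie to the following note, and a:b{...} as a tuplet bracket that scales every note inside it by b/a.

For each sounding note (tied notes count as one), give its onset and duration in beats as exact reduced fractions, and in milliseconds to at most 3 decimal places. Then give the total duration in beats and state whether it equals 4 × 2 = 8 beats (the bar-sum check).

1) 0.0ms=0b +113.636ms=1/3b
2) 113.636ms=1/3b +113.636ms=1/3b
3) 227.273ms=2/3b +113.636ms=1/3b
4) 340.909ms=1b +340.909ms=1b
5) 681.818ms=2b +97.403ms=2/7b
6) 779.221ms=16/7b +97.403ms=2/7b
7) 876.623ms=18/7b +97.403ms=2/7b
8) 974.026ms=20/7b +97.403ms=2/7b
9) 1071.429ms=22/7b +97.403ms=2/7b
10) 1168.831ms=24/7b +97.403ms=2/7b
11) 1266.234ms=26/7b +97.403ms=2/7b
12) 1363.636ms=4b +113.636ms=1/3b
13) 1477.273ms=13/3b +113.636ms=1/3b
14) 1590.909ms=14/3b +113.636ms=1/3b
15) 1704.545ms=5b +438.312ms=9/7b
16) 2142.857ms=44/7b +97.403ms=2/7b
17) 2240.26ms=46/7b +97.403ms=2/7b
18) 2337.662ms=48/7b +97.403ms=2/7b
19) 2435.065ms=50/7b +97.403ms=2/7b
20) 2532.468ms=52/7b +194.805ms=4/7b
Σ=8b of 8 (176bpm 2/4) — PASS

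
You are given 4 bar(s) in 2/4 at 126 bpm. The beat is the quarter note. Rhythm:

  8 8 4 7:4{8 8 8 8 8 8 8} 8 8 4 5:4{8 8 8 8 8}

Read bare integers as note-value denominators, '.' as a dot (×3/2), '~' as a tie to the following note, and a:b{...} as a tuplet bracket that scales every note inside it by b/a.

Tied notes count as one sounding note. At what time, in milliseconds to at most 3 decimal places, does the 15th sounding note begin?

note 15 onset = 32/5b = 3047.619ms

1. 0.0ms @ 0 + 238.095ms (1/2)
2. 238.095ms @ 1/2 + 238.095ms (1/2)
3. 476.19ms @ 1 + 476.19ms (1)
4. 952.381ms @ 2 + 136.054ms (2/7)
5. 1088.435ms @ 16/7 + 136.054ms (2/7)
6. 1224.49ms @ 18/7 + 136.054ms (2/7)
7. 1360.544ms @ 20/7 + 136.054ms (2/7)
8. 1496.599ms @ 22/7 + 136.054ms (2/7)
9. 1632.653ms @ 24/7 + 136.054ms (2/7)
10. 1768.707ms @ 26/7 + 136.054ms (2/7)
11. 1904.762ms @ 4 + 238.095ms (1/2)
12. 2142.857ms @ 9/2 + 238.095ms (1/2)
13. 2380.952ms @ 5 + 476.19ms (1)
14. 2857.143ms @ 6 + 190.476ms (2/5)
15. 3047.619ms @ 32/5 + 190.476ms (2/5)
16. 3238.095ms @ 34/5 + 190.476ms (2/5)
17. 3428.571ms @ 36/5 + 190.476ms (2/5)
18. 3619.048ms @ 38/5 + 190.476ms (2/5)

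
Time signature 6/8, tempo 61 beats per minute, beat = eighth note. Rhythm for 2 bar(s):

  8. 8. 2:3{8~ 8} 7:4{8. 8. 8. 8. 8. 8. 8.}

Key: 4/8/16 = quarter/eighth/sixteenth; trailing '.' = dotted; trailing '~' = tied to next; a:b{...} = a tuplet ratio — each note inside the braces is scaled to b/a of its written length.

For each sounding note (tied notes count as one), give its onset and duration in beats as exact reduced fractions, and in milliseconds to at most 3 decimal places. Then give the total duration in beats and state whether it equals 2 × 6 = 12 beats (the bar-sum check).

1) 0.0ms=0b +1475.41ms=3/2b
2) 1475.41ms=3/2b +1475.41ms=3/2b
3) 2950.82ms=3b +2950.82ms=3b
4) 5901.639ms=6b +843.091ms=6/7b
5) 6744.731ms=48/7b +843.091ms=6/7b
6) 7587.822ms=54/7b +843.091ms=6/7b
7) 8430.913ms=60/7b +843.091ms=6/7b
8) 9274.005ms=66/7b +843.091ms=6/7b
9) 10117.096ms=72/7b +843.091ms=6/7b
10) 10960.187ms=78/7b +843.091ms=6/7b
Σ=12b of 12 (61bpm 6/8) — PASS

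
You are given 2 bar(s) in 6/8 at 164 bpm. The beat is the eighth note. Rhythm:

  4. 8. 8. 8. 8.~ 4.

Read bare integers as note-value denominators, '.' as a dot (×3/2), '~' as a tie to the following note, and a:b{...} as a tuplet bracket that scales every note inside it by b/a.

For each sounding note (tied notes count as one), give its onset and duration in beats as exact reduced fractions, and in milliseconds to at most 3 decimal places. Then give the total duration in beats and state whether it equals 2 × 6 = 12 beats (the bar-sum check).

1) 0.0ms=0b +1097.561ms=3b
2) 1097.561ms=3b +548.78ms=3/2b
3) 1646.341ms=9/2b +548.78ms=3/2b
4) 2195.122ms=6b +548.78ms=3/2b
5) 2743.902ms=15/2b +1646.341ms=9/2b
Σ=12b of 12 (164bpm 6/8) — PASS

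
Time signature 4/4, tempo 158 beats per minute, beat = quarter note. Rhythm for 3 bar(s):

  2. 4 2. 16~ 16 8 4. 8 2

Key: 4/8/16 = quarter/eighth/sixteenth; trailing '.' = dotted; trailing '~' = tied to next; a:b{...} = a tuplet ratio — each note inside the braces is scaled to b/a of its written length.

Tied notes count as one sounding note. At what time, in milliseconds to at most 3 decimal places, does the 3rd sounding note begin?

1. 0.0ms @ 0 + 1139.241ms (3)
2. 1139.241ms @ 3 + 379.747ms (1)
3. 1518.987ms @ 4 + 1139.241ms (3)
4. 2658.228ms @ 7 + 189.873ms (1/2)
5. 2848.101ms @ 15/2 + 189.873ms (1/2)
6. 3037.975ms @ 8 + 569.62ms (3/2)
7. 3607.595ms @ 19/2 + 189.873ms (1/2)
8. 3797.468ms @ 10 + 759.494ms (2)

note 3 onset = 4b = 1518.987ms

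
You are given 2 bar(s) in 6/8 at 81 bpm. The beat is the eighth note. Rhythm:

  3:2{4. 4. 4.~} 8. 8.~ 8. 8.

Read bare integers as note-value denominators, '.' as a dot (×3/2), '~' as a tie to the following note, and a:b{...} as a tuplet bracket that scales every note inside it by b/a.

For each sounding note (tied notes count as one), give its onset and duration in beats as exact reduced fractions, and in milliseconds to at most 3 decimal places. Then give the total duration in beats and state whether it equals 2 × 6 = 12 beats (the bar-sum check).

1) 0.0ms=0b +1481.481ms=2b
2) 1481.481ms=2b +1481.481ms=2b
3) 2962.963ms=4b +2592.593ms=7/2b
4) 5555.556ms=15/2b +2222.222ms=3b
5) 7777.778ms=21/2b +1111.111ms=3/2b
Σ=12b of 12 (81bpm 6/8) — PASS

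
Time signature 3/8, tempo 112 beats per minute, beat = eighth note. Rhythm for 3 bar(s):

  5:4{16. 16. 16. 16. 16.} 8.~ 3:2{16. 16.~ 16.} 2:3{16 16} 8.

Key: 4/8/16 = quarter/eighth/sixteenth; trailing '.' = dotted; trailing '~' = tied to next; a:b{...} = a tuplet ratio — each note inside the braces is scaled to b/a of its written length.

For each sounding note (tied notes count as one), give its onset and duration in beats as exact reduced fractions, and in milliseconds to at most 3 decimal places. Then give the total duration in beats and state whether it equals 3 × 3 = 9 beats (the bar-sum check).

1) 0.0ms=0b +321.429ms=3/5b
2) 321.429ms=3/5b +321.429ms=3/5b
3) 642.857ms=6/5b +321.429ms=3/5b
4) 964.286ms=9/5b +321.429ms=3/5b
5) 1285.714ms=12/5b +321.429ms=3/5b
6) 1607.143ms=3b +1071.429ms=2b
7) 2678.571ms=5b +535.714ms=1b
8) 3214.286ms=6b +401.786ms=3/4b
9) 3616.071ms=27/4b +401.786ms=3/4b
10) 4017.857ms=15/2b +803.571ms=3/2b
Σ=9b of 9 (112bpm 3/8) — PASS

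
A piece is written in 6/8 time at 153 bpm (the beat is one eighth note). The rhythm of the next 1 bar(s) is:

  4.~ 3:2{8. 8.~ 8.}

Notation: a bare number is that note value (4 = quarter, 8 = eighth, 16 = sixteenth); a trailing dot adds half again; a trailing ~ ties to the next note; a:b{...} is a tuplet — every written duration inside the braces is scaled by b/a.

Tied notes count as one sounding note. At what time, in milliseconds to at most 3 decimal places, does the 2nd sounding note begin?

note 2 onset = 4b = 1568.627ms

1. 0.0ms @ 0 + 1568.627ms (4)
2. 1568.627ms @ 4 + 784.314ms (2)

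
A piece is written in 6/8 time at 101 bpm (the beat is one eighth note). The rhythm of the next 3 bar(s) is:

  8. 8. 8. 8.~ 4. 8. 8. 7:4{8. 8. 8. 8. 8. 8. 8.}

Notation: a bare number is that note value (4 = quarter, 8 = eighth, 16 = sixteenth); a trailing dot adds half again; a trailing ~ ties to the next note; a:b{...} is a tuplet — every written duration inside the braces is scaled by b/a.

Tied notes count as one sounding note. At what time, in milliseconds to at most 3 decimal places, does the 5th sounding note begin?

note 5 onset = 9b = 5346.535ms

1. 0.0ms @ 0 + 891.089ms (3/2)
2. 891.089ms @ 3/2 + 891.089ms (3/2)
3. 1782.178ms @ 3 + 891.089ms (3/2)
4. 2673.267ms @ 9/2 + 2673.267ms (9/2)
5. 5346.535ms @ 9 + 891.089ms (3/2)
6. 6237.624ms @ 21/2 + 891.089ms (3/2)
7. 7128.713ms @ 12 + 509.194ms (6/7)
8. 7637.907ms @ 90/7 + 509.194ms (6/7)
9. 8147.1ms @ 96/7 + 509.194ms (6/7)
10. 8656.294ms @ 102/7 + 509.194ms (6/7)
11. 9165.488ms @ 108/7 + 509.194ms (6/7)
12. 9674.682ms @ 114/7 + 509.194ms (6/7)
13. 10183.876ms @ 120/7 + 509.194ms (6/7)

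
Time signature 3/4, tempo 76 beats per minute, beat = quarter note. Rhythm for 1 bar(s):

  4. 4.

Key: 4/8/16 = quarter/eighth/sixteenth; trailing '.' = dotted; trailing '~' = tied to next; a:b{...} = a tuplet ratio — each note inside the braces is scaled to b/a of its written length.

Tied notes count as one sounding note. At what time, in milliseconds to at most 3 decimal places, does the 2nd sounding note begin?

note 2 onset = 3/2b = 1184.211ms

1. 0.0ms @ 0 + 1184.211ms (3/2)
2. 1184.211ms @ 3/2 + 1184.211ms (3/2)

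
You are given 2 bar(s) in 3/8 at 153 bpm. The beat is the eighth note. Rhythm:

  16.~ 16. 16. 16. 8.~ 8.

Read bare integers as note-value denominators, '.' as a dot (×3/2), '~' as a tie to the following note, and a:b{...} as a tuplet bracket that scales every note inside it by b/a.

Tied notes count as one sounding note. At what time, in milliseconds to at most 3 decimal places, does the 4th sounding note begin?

1. 0.0ms @ 0 + 588.235ms (3/2)
2. 588.235ms @ 3/2 + 294.118ms (3/4)
3. 882.353ms @ 9/4 + 294.118ms (3/4)
4. 1176.471ms @ 3 + 1176.471ms (3)

note 4 onset = 3b = 1176.471ms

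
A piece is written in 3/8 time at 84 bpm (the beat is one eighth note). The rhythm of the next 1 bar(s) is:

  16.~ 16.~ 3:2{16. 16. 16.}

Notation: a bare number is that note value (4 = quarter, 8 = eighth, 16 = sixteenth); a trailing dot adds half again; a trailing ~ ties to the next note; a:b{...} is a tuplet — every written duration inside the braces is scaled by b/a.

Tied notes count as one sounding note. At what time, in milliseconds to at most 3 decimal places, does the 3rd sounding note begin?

1. 0.0ms @ 0 + 1428.571ms (2)
2. 1428.571ms @ 2 + 357.143ms (1/2)
3. 1785.714ms @ 5/2 + 357.143ms (1/2)

note 3 onset = 5/2b = 1785.714ms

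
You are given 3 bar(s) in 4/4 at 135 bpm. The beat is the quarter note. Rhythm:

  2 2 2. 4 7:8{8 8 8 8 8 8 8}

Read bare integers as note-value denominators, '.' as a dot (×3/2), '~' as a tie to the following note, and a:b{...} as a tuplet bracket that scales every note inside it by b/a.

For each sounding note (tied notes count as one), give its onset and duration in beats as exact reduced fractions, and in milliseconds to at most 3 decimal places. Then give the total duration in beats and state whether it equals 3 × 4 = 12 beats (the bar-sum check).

1) 0.0ms=0b +888.889ms=2b
2) 888.889ms=2b +888.889ms=2b
3) 1777.778ms=4b +1333.333ms=3b
4) 3111.111ms=7b +444.444ms=1b
5) 3555.556ms=8b +253.968ms=4/7b
6) 3809.524ms=60/7b +253.968ms=4/7b
7) 4063.492ms=64/7b +253.968ms=4/7b
8) 4317.46ms=68/7b +253.968ms=4/7b
9) 4571.429ms=72/7b +253.968ms=4/7b
10) 4825.397ms=76/7b +253.968ms=4/7b
11) 5079.365ms=80/7b +253.968ms=4/7b
Σ=12b of 12 (135bpm 4/4) — PASS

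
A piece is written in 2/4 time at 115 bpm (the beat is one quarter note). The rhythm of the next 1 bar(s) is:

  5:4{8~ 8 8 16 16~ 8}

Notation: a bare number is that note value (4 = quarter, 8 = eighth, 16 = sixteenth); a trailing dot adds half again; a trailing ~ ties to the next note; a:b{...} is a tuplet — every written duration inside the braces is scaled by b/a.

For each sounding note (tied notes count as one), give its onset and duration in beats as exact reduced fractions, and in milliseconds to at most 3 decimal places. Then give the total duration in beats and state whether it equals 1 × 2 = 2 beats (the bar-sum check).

1) 0.0ms=0b +417.391ms=4/5b
2) 417.391ms=4/5b +208.696ms=2/5b
3) 626.087ms=6/5b +104.348ms=1/5b
4) 730.435ms=7/5b +313.043ms=3/5b
Σ=2b of 2 (115bpm 2/4) — PASS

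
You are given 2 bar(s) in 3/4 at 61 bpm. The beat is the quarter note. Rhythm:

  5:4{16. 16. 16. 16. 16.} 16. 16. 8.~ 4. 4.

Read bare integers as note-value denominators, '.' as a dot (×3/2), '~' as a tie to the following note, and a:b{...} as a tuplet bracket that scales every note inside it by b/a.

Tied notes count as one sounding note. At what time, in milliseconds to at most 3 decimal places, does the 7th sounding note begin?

note 7 onset = 15/8b = 1844.262ms

1. 0.0ms @ 0 + 295.082ms (3/10)
2. 295.082ms @ 3/10 + 295.082ms (3/10)
3. 590.164ms @ 3/5 + 295.082ms (3/10)
4. 885.246ms @ 9/10 + 295.082ms (3/10)
5. 1180.328ms @ 6/5 + 295.082ms (3/10)
6. 1475.41ms @ 3/2 + 368.852ms (3/8)
7. 1844.262ms @ 15/8 + 368.852ms (3/8)
8. 2213.115ms @ 9/4 + 2213.115ms (9/4)
9. 4426.23ms @ 9/2 + 1475.41ms (3/2)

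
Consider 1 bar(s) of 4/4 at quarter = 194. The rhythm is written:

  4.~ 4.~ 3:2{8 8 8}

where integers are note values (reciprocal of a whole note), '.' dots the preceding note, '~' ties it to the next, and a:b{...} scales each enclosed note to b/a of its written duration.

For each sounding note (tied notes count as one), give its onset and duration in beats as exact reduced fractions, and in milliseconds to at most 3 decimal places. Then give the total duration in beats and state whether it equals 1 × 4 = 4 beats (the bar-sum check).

1) 0.0ms=0b +1030.928ms=10/3b
2) 1030.928ms=10/3b +103.093ms=1/3b
3) 1134.021ms=11/3b +103.093ms=1/3b
Σ=4b of 4 (194bpm 4/4) — PASS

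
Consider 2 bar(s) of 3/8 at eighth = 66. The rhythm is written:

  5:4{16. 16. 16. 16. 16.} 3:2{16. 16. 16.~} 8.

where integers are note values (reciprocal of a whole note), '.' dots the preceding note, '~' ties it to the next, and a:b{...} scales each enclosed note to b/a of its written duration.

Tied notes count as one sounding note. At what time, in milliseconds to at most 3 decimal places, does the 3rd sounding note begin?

1. 0.0ms @ 0 + 545.455ms (3/5)
2. 545.455ms @ 3/5 + 545.455ms (3/5)
3. 1090.909ms @ 6/5 + 545.455ms (3/5)
4. 1636.364ms @ 9/5 + 545.455ms (3/5)
5. 2181.818ms @ 12/5 + 545.455ms (3/5)
6. 2727.273ms @ 3 + 454.545ms (1/2)
7. 3181.818ms @ 7/2 + 454.545ms (1/2)
8. 3636.364ms @ 4 + 1818.182ms (2)

note 3 onset = 6/5b = 1090.909ms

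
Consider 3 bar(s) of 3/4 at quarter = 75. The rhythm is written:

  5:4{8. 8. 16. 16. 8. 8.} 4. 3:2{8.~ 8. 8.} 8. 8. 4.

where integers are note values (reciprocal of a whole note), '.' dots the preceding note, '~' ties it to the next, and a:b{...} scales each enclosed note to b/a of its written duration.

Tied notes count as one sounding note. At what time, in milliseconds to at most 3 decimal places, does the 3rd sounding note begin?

note 3 onset = 6/5b = 960.0ms

1. 0.0ms @ 0 + 480.0ms (3/5)
2. 480.0ms @ 3/5 + 480.0ms (3/5)
3. 960.0ms @ 6/5 + 240.0ms (3/10)
4. 1200.0ms @ 3/2 + 240.0ms (3/10)
5. 1440.0ms @ 9/5 + 480.0ms (3/5)
6. 1920.0ms @ 12/5 + 480.0ms (3/5)
7. 2400.0ms @ 3 + 1200.0ms (3/2)
8. 3600.0ms @ 9/2 + 800.0ms (1)
9. 4400.0ms @ 11/2 + 400.0ms (1/2)
10. 4800.0ms @ 6 + 600.0ms (3/4)
11. 5400.0ms @ 27/4 + 600.0ms (3/4)
12. 6000.0ms @ 15/2 + 1200.0ms (3/2)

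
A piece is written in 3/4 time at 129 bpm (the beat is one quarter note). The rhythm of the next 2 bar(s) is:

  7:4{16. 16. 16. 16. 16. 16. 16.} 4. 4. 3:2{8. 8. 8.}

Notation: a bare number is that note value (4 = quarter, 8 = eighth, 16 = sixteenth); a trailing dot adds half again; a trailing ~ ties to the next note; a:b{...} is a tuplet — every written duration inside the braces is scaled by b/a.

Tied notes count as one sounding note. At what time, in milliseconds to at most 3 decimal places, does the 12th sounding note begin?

1. 0.0ms @ 0 + 99.668ms (3/14)
2. 99.668ms @ 3/14 + 99.668ms (3/14)
3. 199.336ms @ 3/7 + 99.668ms (3/14)
4. 299.003ms @ 9/14 + 99.668ms (3/14)
5. 398.671ms @ 6/7 + 99.668ms (3/14)
6. 498.339ms @ 15/14 + 99.668ms (3/14)
7. 598.007ms @ 9/7 + 99.668ms (3/14)
8. 697.674ms @ 3/2 + 697.674ms (3/2)
9. 1395.349ms @ 3 + 697.674ms (3/2)
10. 2093.023ms @ 9/2 + 232.558ms (1/2)
11. 2325.581ms @ 5 + 232.558ms (1/2)
12. 2558.14ms @ 11/2 + 232.558ms (1/2)

note 12 onset = 11/2b = 2558.14ms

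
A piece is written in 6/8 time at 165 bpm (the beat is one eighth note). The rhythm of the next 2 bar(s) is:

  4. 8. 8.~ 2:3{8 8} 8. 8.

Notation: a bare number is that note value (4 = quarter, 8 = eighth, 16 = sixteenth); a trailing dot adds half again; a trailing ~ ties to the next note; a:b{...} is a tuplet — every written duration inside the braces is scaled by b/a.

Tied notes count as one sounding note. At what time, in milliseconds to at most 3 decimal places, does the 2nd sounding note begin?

1. 0.0ms @ 0 + 1090.909ms (3)
2. 1090.909ms @ 3 + 545.455ms (3/2)
3. 1636.364ms @ 9/2 + 1090.909ms (3)
4. 2727.273ms @ 15/2 + 545.455ms (3/2)
5. 3272.727ms @ 9 + 545.455ms (3/2)
6. 3818.182ms @ 21/2 + 545.455ms (3/2)

note 2 onset = 3b = 1090.909ms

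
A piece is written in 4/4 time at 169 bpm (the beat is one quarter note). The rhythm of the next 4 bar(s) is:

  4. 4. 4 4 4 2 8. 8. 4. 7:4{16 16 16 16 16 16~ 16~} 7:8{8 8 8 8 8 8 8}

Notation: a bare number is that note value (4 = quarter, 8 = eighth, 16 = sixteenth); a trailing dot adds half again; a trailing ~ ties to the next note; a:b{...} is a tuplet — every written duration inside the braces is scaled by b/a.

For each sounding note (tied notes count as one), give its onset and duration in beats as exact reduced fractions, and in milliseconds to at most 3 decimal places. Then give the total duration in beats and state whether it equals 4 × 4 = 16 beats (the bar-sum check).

1) 0.0ms=0b +532.544ms=3/2b
2) 532.544ms=3/2b +532.544ms=3/2b
3) 1065.089ms=3b +355.03ms=1b
4) 1420.118ms=4b +355.03ms=1b
5) 1775.148ms=5b +355.03ms=1b
6) 2130.178ms=6b +710.059ms=2b
7) 2840.237ms=8b +266.272ms=3/4b
8) 3106.509ms=35/4b +266.272ms=3/4b
9) 3372.781ms=19/2b +532.544ms=3/2b
10) 3905.325ms=11b +50.719ms=1/7b
11) 3956.044ms=78/7b +50.719ms=1/7b
12) 4006.762ms=79/7b +50.719ms=1/7b
13) 4057.481ms=80/7b +50.719ms=1/7b
14) 4108.199ms=81/7b +50.719ms=1/7b
15) 4158.918ms=82/7b +304.311ms=6/7b
16) 4463.229ms=88/7b +202.874ms=4/7b
17) 4666.103ms=92/7b +202.874ms=4/7b
18) 4868.977ms=96/7b +202.874ms=4/7b
19) 5071.851ms=100/7b +202.874ms=4/7b
20) 5274.725ms=104/7b +202.874ms=4/7b
21) 5477.599ms=108/7b +202.874ms=4/7b
Σ=16b of 16 (169bpm 4/4) — PASS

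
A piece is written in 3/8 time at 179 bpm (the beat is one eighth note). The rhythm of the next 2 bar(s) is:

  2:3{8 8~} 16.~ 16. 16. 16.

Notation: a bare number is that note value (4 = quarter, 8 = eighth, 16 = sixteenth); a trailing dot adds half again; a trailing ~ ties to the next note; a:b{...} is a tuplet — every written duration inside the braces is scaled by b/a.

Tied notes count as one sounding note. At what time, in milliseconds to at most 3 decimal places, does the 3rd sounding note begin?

note 3 onset = 9/2b = 1508.38ms

1. 0.0ms @ 0 + 502.793ms (3/2)
2. 502.793ms @ 3/2 + 1005.587ms (3)
3. 1508.38ms @ 9/2 + 251.397ms (3/4)
4. 1759.777ms @ 21/4 + 251.397ms (3/4)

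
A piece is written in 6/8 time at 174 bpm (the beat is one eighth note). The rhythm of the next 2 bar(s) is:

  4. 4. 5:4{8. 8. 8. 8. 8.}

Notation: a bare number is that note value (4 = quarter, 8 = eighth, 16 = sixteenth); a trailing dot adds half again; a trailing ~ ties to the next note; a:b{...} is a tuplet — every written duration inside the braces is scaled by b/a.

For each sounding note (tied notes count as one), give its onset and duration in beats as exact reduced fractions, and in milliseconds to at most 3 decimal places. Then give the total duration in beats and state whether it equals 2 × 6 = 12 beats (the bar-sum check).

1) 0.0ms=0b +1034.483ms=3b
2) 1034.483ms=3b +1034.483ms=3b
3) 2068.966ms=6b +413.793ms=6/5b
4) 2482.759ms=36/5b +413.793ms=6/5b
5) 2896.552ms=42/5b +413.793ms=6/5b
6) 3310.345ms=48/5b +413.793ms=6/5b
7) 3724.138ms=54/5b +413.793ms=6/5b
Σ=12b of 12 (174bpm 6/8) — PASS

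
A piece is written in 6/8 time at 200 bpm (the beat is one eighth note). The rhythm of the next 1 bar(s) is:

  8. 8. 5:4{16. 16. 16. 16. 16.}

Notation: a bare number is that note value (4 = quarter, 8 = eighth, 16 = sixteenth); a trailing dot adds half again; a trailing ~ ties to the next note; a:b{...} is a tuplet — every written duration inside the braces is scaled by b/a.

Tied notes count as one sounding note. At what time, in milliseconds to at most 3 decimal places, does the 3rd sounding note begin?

1. 0.0ms @ 0 + 450.0ms (3/2)
2. 450.0ms @ 3/2 + 450.0ms (3/2)
3. 900.0ms @ 3 + 180.0ms (3/5)
4. 1080.0ms @ 18/5 + 180.0ms (3/5)
5. 1260.0ms @ 21/5 + 180.0ms (3/5)
6. 1440.0ms @ 24/5 + 180.0ms (3/5)
7. 1620.0ms @ 27/5 + 180.0ms (3/5)

note 3 onset = 3b = 900.0ms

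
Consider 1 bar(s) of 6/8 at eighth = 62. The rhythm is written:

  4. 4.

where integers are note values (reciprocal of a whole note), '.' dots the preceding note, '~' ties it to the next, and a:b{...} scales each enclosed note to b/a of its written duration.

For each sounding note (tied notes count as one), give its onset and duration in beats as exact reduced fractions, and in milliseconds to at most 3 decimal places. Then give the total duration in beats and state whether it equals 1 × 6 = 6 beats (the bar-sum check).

1) 0.0ms=0b +2903.226ms=3b
2) 2903.226ms=3b +2903.226ms=3b
Σ=6b of 6 (62bpm 6/8) — PASS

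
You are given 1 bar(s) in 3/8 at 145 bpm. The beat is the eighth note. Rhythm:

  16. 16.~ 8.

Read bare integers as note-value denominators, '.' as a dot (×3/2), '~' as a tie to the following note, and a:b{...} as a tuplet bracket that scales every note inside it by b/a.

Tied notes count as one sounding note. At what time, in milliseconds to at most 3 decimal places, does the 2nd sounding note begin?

note 2 onset = 3/4b = 310.345ms

1. 0.0ms @ 0 + 310.345ms (3/4)
2. 310.345ms @ 3/4 + 931.034ms (9/4)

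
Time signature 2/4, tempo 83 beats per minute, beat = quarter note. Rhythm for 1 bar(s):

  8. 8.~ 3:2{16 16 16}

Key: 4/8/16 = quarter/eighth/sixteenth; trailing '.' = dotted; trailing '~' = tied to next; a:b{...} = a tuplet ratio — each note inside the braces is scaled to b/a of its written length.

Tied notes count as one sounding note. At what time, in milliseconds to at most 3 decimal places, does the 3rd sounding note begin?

1. 0.0ms @ 0 + 542.169ms (3/4)
2. 542.169ms @ 3/4 + 662.651ms (11/12)
3. 1204.819ms @ 5/3 + 120.482ms (1/6)
4. 1325.301ms @ 11/6 + 120.482ms (1/6)

note 3 onset = 5/3b = 1204.819ms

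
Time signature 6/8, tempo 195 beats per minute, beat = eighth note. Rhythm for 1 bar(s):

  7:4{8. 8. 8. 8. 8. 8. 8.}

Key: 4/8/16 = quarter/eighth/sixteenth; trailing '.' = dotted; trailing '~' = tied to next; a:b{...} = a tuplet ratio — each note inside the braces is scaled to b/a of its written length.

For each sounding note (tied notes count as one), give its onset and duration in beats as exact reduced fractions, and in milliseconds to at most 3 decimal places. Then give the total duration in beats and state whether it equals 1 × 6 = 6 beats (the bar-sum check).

1) 0.0ms=0b +263.736ms=6/7b
2) 263.736ms=6/7b +263.736ms=6/7b
3) 527.473ms=12/7b +263.736ms=6/7b
4) 791.209ms=18/7b +263.736ms=6/7b
5) 1054.945ms=24/7b +263.736ms=6/7b
6) 1318.681ms=30/7b +263.736ms=6/7b
7) 1582.418ms=36/7b +263.736ms=6/7b
Σ=6b of 6 (195bpm 6/8) — PASS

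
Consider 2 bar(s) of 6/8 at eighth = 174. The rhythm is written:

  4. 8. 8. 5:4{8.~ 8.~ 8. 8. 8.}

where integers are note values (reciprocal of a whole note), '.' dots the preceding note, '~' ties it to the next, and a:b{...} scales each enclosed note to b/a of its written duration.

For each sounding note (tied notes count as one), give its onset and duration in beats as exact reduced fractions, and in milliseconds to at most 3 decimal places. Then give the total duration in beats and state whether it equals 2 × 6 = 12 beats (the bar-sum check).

1) 0.0ms=0b +1034.483ms=3b
2) 1034.483ms=3b +517.241ms=3/2b
3) 1551.724ms=9/2b +517.241ms=3/2b
4) 2068.966ms=6b +1241.379ms=18/5b
5) 3310.345ms=48/5b +413.793ms=6/5b
6) 3724.138ms=54/5b +413.793ms=6/5b
Σ=12b of 12 (174bpm 6/8) — PASS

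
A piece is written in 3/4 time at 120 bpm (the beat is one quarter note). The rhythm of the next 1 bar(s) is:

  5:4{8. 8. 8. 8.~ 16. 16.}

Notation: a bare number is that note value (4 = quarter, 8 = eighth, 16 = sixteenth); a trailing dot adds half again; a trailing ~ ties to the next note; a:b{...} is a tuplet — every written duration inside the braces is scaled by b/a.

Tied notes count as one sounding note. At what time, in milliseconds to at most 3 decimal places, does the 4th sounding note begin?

note 4 onset = 9/5b = 900.0ms

1. 0.0ms @ 0 + 300.0ms (3/5)
2. 300.0ms @ 3/5 + 300.0ms (3/5)
3. 600.0ms @ 6/5 + 300.0ms (3/5)
4. 900.0ms @ 9/5 + 450.0ms (9/10)
5. 1350.0ms @ 27/10 + 150.0ms (3/10)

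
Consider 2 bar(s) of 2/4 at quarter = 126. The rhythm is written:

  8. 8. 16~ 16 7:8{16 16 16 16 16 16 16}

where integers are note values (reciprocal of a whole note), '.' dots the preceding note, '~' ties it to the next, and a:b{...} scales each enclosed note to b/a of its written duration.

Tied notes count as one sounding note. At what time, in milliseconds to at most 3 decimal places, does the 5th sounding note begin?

note 5 onset = 16/7b = 1088.435ms

1. 0.0ms @ 0 + 357.143ms (3/4)
2. 357.143ms @ 3/4 + 357.143ms (3/4)
3. 714.286ms @ 3/2 + 238.095ms (1/2)
4. 952.381ms @ 2 + 136.054ms (2/7)
5. 1088.435ms @ 16/7 + 136.054ms (2/7)
6. 1224.49ms @ 18/7 + 136.054ms (2/7)
7. 1360.544ms @ 20/7 + 136.054ms (2/7)
8. 1496.599ms @ 22/7 + 136.054ms (2/7)
9. 1632.653ms @ 24/7 + 136.054ms (2/7)
10. 1768.707ms @ 26/7 + 136.054ms (2/7)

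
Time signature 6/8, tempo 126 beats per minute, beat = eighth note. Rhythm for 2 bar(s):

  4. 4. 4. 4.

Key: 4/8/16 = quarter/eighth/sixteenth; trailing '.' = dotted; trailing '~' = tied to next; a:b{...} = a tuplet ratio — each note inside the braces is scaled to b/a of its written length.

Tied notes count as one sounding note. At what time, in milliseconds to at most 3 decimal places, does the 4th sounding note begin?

1. 0.0ms @ 0 + 1428.571ms (3)
2. 1428.571ms @ 3 + 1428.571ms (3)
3. 2857.143ms @ 6 + 1428.571ms (3)
4. 4285.714ms @ 9 + 1428.571ms (3)

note 4 onset = 9b = 4285.714ms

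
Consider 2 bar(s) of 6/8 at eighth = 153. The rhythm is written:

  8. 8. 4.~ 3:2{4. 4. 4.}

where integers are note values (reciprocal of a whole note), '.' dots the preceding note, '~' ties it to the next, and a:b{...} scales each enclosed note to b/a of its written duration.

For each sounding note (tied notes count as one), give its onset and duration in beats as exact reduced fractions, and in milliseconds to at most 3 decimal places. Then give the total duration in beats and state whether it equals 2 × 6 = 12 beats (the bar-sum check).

1) 0.0ms=0b +588.235ms=3/2b
2) 588.235ms=3/2b +588.235ms=3/2b
3) 1176.471ms=3b +1960.784ms=5b
4) 3137.255ms=8b +784.314ms=2b
5) 3921.569ms=10b +784.314ms=2b
Σ=12b of 12 (153bpm 6/8) — PASS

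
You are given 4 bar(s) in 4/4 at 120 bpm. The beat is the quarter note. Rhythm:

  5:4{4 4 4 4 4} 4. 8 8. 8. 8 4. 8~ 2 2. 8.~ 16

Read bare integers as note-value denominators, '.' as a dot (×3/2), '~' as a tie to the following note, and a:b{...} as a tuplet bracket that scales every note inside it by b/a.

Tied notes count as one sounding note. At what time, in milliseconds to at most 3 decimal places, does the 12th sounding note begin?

note 12 onset = 19/2b = 4750.0ms

1. 0.0ms @ 0 + 400.0ms (4/5)
2. 400.0ms @ 4/5 + 400.0ms (4/5)
3. 800.0ms @ 8/5 + 400.0ms (4/5)
4. 1200.0ms @ 12/5 + 400.0ms (4/5)
5. 1600.0ms @ 16/5 + 400.0ms (4/5)
6. 2000.0ms @ 4 + 750.0ms (3/2)
7. 2750.0ms @ 11/2 + 250.0ms (1/2)
8. 3000.0ms @ 6 + 375.0ms (3/4)
9. 3375.0ms @ 27/4 + 375.0ms (3/4)
10. 3750.0ms @ 15/2 + 250.0ms (1/2)
11. 4000.0ms @ 8 + 750.0ms (3/2)
12. 4750.0ms @ 19/2 + 1250.0ms (5/2)
13. 6000.0ms @ 12 + 1500.0ms (3)
14. 7500.0ms @ 15 + 500.0ms (1)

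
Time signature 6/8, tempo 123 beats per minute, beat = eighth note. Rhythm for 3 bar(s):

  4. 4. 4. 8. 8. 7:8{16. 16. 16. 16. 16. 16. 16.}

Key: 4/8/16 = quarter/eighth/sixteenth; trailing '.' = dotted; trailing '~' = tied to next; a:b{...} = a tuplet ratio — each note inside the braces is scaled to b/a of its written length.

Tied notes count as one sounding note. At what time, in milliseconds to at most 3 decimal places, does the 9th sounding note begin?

1. 0.0ms @ 0 + 1463.415ms (3)
2. 1463.415ms @ 3 + 1463.415ms (3)
3. 2926.829ms @ 6 + 1463.415ms (3)
4. 4390.244ms @ 9 + 731.707ms (3/2)
5. 5121.951ms @ 21/2 + 731.707ms (3/2)
6. 5853.659ms @ 12 + 418.118ms (6/7)
7. 6271.777ms @ 90/7 + 418.118ms (6/7)
8. 6689.895ms @ 96/7 + 418.118ms (6/7)
9. 7108.014ms @ 102/7 + 418.118ms (6/7)
10. 7526.132ms @ 108/7 + 418.118ms (6/7)
11. 7944.251ms @ 114/7 + 418.118ms (6/7)
12. 8362.369ms @ 120/7 + 418.118ms (6/7)

note 9 onset = 102/7b = 7108.014ms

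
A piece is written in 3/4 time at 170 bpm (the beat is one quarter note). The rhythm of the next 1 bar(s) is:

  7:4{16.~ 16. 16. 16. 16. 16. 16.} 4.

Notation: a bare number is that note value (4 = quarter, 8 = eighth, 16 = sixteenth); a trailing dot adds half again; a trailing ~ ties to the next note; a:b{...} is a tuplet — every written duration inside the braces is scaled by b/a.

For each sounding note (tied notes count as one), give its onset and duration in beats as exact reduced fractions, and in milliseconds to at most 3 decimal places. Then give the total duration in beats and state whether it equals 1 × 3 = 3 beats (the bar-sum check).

1) 0.0ms=0b +151.261ms=3/7b
2) 151.261ms=3/7b +75.63ms=3/14b
3) 226.891ms=9/14b +75.63ms=3/14b
4) 302.521ms=6/7b +75.63ms=3/14b
5) 378.151ms=15/14b +75.63ms=3/14b
6) 453.782ms=9/7b +75.63ms=3/14b
7) 529.412ms=3/2b +529.412ms=3/2b
Σ=3b of 3 (170bpm 3/4) — PASS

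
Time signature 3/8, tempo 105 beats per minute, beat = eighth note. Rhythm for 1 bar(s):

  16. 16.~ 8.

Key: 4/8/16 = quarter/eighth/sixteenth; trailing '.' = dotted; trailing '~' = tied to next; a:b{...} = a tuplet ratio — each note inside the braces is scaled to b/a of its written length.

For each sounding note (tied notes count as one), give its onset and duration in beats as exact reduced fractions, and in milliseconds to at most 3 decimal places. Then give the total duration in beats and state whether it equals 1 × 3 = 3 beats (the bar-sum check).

1) 0.0ms=0b +428.571ms=3/4b
2) 428.571ms=3/4b +1285.714ms=9/4b
Σ=3b of 3 (105bpm 3/8) — PASS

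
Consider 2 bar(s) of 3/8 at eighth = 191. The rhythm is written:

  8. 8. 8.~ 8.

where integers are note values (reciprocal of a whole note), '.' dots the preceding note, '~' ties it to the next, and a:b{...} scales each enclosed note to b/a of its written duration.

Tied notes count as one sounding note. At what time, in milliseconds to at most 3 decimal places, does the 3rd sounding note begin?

1. 0.0ms @ 0 + 471.204ms (3/2)
2. 471.204ms @ 3/2 + 471.204ms (3/2)
3. 942.408ms @ 3 + 942.408ms (3)

note 3 onset = 3b = 942.408ms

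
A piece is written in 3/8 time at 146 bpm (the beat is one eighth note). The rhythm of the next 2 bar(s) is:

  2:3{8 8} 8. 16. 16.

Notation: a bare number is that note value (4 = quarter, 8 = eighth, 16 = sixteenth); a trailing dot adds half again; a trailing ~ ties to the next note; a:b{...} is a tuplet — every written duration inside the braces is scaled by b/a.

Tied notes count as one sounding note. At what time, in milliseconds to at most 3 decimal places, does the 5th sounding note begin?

1. 0.0ms @ 0 + 616.438ms (3/2)
2. 616.438ms @ 3/2 + 616.438ms (3/2)
3. 1232.877ms @ 3 + 616.438ms (3/2)
4. 1849.315ms @ 9/2 + 308.219ms (3/4)
5. 2157.534ms @ 21/4 + 308.219ms (3/4)

note 5 onset = 21/4b = 2157.534ms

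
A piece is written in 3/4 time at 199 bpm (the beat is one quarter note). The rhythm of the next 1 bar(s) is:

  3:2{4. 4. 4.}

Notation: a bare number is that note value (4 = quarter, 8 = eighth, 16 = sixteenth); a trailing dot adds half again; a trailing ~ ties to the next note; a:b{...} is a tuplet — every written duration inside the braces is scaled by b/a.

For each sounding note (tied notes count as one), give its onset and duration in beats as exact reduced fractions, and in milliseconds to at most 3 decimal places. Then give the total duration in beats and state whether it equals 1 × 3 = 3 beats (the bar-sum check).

1) 0.0ms=0b +301.508ms=1b
2) 301.508ms=1b +301.508ms=1b
3) 603.015ms=2b +301.508ms=1b
Σ=3b of 3 (199bpm 3/4) — PASS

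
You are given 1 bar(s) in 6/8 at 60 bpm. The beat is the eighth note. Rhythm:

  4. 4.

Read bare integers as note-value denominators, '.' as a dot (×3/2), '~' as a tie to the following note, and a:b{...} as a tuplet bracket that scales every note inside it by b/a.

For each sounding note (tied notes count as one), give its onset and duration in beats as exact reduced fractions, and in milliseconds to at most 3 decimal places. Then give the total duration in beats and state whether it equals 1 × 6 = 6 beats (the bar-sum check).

1) 0.0ms=0b +3000.0ms=3b
2) 3000.0ms=3b +3000.0ms=3b
Σ=6b of 6 (60bpm 6/8) — PASS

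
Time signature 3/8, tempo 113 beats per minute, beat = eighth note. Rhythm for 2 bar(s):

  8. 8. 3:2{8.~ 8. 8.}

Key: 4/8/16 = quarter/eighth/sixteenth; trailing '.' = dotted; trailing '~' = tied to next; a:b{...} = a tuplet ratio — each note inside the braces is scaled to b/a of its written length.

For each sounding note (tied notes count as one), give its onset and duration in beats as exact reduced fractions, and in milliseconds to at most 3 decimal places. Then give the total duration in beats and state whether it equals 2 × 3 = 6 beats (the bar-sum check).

1) 0.0ms=0b +796.46ms=3/2b
2) 796.46ms=3/2b +796.46ms=3/2b
3) 1592.92ms=3b +1061.947ms=2b
4) 2654.867ms=5b +530.973ms=1b
Σ=6b of 6 (113bpm 3/8) — PASS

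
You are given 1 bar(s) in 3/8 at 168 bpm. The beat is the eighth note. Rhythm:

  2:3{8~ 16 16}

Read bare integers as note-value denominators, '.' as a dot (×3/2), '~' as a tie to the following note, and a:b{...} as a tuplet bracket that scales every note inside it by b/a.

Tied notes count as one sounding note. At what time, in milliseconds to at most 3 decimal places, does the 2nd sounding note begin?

note 2 onset = 9/4b = 803.571ms

1. 0.0ms @ 0 + 803.571ms (9/4)
2. 803.571ms @ 9/4 + 267.857ms (3/4)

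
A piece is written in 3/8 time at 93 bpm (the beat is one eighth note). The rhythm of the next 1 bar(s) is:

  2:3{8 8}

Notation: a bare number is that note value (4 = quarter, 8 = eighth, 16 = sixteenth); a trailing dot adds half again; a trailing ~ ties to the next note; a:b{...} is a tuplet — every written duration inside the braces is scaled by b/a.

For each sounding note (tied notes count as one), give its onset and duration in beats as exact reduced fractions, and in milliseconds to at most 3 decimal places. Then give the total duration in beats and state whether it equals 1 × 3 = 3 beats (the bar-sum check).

1) 0.0ms=0b +967.742ms=3/2b
2) 967.742ms=3/2b +967.742ms=3/2b
Σ=3b of 3 (93bpm 3/8) — PASS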